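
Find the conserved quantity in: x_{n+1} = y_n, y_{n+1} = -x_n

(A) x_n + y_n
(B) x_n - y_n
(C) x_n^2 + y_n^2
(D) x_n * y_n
C

For the recurrence x_{n+1} = y_n, y_{n+1} = -x_n:

x_{n+1}^2 + y_{n+1}^2 = y_n^2 + (-x_n)^2 = x_n^2 + y_n^2
The sum of squares is conserved (like energy in a harmonic oscillator).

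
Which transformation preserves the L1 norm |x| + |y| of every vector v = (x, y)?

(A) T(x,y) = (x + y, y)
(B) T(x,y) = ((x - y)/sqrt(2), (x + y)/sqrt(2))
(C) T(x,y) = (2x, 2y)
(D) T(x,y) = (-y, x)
D

A transformation preserves a norm if ||T(v)|| = ||v|| for every v; a single vector where the norm changes rules an option out.

(A) T(x,y) = (x + y, y): v = (0, 1) has norm |0| + |1| = 1, but T(v) = (1, 1) has norm 2 -- not preserved.
(B) T(x,y) = ((x - y)/sqrt(2), (x + y)/sqrt(2)): v = (1, 0) has norm |1| + |0| = 1, but T(v) = (sqrt(2)/2, sqrt(2)/2) has norm sqrt(2) -- not preserved.
(C) T(x,y) = (2x, 2y): v = (1, 0) has norm |1| + |0| = 1, but T(v) = (2, 0) has norm 2 -- not preserved.
(D) T(x,y) = (-y, x): preserves the norm -- it only permutes the coordinates and/or flips signs, which leaves |x| + |y| unchanged.

Therefore the answer is (D).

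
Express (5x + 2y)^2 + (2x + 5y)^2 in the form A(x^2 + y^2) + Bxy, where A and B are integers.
29(x^2 + y^2) + 40xy

Expanding: (5x + 2y)^2 = 25x^2 + 20xy + 4y^2
(2x + 5y)^2 = 4x^2 + 20xy + 25y^2
Sum = (25+4)(x^2+y^2) + 40xy = 29(x^2 + y^2) + 40xy
This is symmetric in x and y.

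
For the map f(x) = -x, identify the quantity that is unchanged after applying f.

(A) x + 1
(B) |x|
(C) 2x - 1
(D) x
B

For f(x) = -x:
Applying f replaces x by -x. Since |-x| = |x|, the absolute value is unchanged by f, whereas x -> -x, 2x - 1 -> -2x - 1 and x + 1 -> -x + 1 all change.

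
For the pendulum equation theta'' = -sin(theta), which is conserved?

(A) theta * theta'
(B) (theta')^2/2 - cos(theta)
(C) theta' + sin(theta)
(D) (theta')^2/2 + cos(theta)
B

A first integral I satisfies dI/dt = 0 along every solution. Differentiate each option and use the equation of motion:
(A) d/dt[theta * theta'] = (theta')^2 + theta theta'' = (theta')^2 - theta sin(theta), not identically 0
(B) d/dt[(theta')^2/2 - cos(theta)] = theta' theta'' + sin(theta) theta' = theta'(-sin(theta)) + theta' sin(theta) = 0
(C) d/dt[theta' + sin(theta)] = theta'' + cos(theta) theta' = -sin(theta) + theta' cos(theta), not identically 0
(D) d/dt[(theta')^2/2 + cos(theta)] = theta' theta'' - sin(theta) theta' = -2 theta' sin(theta), not identically 0

Only (B) has zero time-derivative. This is the total energy: kinetic (theta')^2/2 plus potential -cos(theta).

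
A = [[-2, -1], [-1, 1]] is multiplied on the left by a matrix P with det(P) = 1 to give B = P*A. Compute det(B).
-3

By the multiplicative property of determinants, det(B) = det(P*A) = det(P) * det(A) = det(A),
so the determinant is invariant under multiplication by any determinant-1 matrix; we just need det(A).

det(A) = (-2)(1) - (-1)(-1) = -2 - 1 = -3

Therefore det(B) = 1 * (-3) = -3.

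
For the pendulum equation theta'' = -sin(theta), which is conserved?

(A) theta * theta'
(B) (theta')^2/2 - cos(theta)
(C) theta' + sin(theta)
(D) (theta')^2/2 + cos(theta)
B

A first integral I satisfies dI/dt = 0 along every solution. Differentiate each option and use the equation of motion:
(A) d/dt[theta * theta'] = (theta')^2 + theta theta'' = (theta')^2 - theta sin(theta), not identically 0
(B) d/dt[(theta')^2/2 - cos(theta)] = theta' theta'' + sin(theta) theta' = theta'(-sin(theta)) + theta' sin(theta) = 0
(C) d/dt[theta' + sin(theta)] = theta'' + cos(theta) theta' = -sin(theta) + theta' cos(theta), not identically 0
(D) d/dt[(theta')^2/2 + cos(theta)] = theta' theta'' - sin(theta) theta' = -2 theta' sin(theta), not identically 0

Only (B) has zero time-derivative. This is the total energy: kinetic (theta')^2/2 plus potential -cos(theta).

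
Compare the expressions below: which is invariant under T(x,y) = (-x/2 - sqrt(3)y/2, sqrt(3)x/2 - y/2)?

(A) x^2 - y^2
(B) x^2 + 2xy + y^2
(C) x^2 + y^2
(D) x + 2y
C

An expression E(x,y) is invariant under T if E(T(x,y)) = E(x,y). Here T(x,y) = (-x/2 - sqrt(3)y/2, sqrt(3)x/2 - y/2).
Substitute the transformed coordinates into each option and compare with the original:
(A) x^2 - y^2  ->  (-x/2 - sqrt(3)y/2)^2 - (sqrt(3)x/2 - y/2)^2 = -x^2/2 + sqrt(3)xy + y^2/2   [differs from x^2 - y^2: not invariant]
(B) x^2 + 2xy + y^2  ->  (-x/2 - sqrt(3)y/2)^2 + 2(-x/2 - sqrt(3)y/2)(sqrt(3)x/2 - y/2) + (sqrt(3)x/2 - y/2)^2 = -sqrt(3)x^2/2 + x^2 - xy + sqrt(3)y^2/2 + y^2   [differs from x^2 + 2xy + y^2: not invariant]
(C) x^2 + y^2  ->  (-x/2 - sqrt(3)y/2)^2 + (sqrt(3)x/2 - y/2)^2 = x^2 + y^2   [equals x^2 + y^2: invariant]
(D) x + 2y  ->  (-x/2 - sqrt(3)y/2) + 2(sqrt(3)x/2 - y/2) = -x/2 + sqrt(3)x - y - sqrt(3)y/2   [differs from x + 2y: not invariant]

Only option (C), x^2 + y^2, is unchanged by the transformation.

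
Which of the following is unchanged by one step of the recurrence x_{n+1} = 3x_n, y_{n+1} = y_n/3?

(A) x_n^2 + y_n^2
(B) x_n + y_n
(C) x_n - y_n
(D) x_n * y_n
D

For the recurrence x_{n+1} = 3x_n, y_{n+1} = y_n/3:

x_{n+1} * y_{n+1} = (3x_n) * (y_n/3) = x_n * y_n
The product is conserved.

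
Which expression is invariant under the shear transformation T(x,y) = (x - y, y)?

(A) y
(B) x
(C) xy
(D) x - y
A

Under the shear T(x,y) = (x - y, y):
Substitute the transformed coordinates into each option and compare with the original:
(A) y  ->  (y) = y   [equals y: invariant]
(B) x  ->  (x - y) = x - y   [differs from x: not invariant]
(C) xy  ->  (x - y)(y) = xy - y^2   [differs from xy: not invariant]
(D) x - y  ->  (x - y) - (y) = x - 2y   [differs from x - y: not invariant]

Only option (A), y, is unchanged by the transformation.
A horizontal shear moves points parallel to the x-axis, so the y-coordinate (and any function of y alone) is unchanged.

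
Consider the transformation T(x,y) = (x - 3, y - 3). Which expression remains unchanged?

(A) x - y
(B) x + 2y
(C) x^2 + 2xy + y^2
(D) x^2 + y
A

An expression E(x,y) is invariant under T if E(T(x,y)) = E(x,y). Here T(x,y) = (x - 3, y - 3).
Substitute the transformed coordinates into each option and compare with the original:
(A) x - y  ->  (x - 3) - (y - 3) = x - y   [equals x - y: invariant]
(B) x + 2y  ->  (x - 3) + 2(y - 3) = x + 2y - 9   [differs from x + 2y: not invariant]
(C) x^2 + 2xy + y^2  ->  (x - 3)^2 + 2(x - 3)(y - 3) + (y - 3)^2 = x^2 + 2xy - 12x + y^2 - 12y + 36   [differs from x^2 + 2xy + y^2: not invariant]
(D) x^2 + y  ->  (x - 3)^2 + (y - 3) = x^2 - 6x + y + 6   [differs from x^2 + y: not invariant]

Only option (A), x - y, is unchanged by the transformation.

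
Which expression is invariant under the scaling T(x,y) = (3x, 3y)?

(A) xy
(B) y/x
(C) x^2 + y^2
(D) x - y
B

Under the uniform scaling T(x,y) = (3x, 3y):
Substitute the transformed coordinates into each option and compare with the original:
(A) xy  ->  (3x)(3y) = 9xy   [differs from xy: not invariant]
(B) y/x  ->  (3y)/(3x) = y/x   [equals y/x: invariant]
(C) x^2 + y^2  ->  (3x)^2 + (3y)^2 = 9x^2 + 9y^2   [differs from x^2 + y^2: not invariant]
(D) x - y  ->  (3x) - (3y) = 3x - 3y   [differs from x - y: not invariant]

Only option (B), y/x, is unchanged by the transformation.
The common factor 3 cancels in a ratio of coordinates, while sums, products and sums of squares pick up factors of 3 or 9.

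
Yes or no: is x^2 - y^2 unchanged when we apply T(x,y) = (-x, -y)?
Yes

Substitute T(x,y) = (-x, -y) into the expression and compare with the original.

Original: x^2 - y^2
After applying T: (-x)^2 - (-y)^2 = x^2 - y^2

This is identical to the original x^2 - y^2, so the expression is invariant.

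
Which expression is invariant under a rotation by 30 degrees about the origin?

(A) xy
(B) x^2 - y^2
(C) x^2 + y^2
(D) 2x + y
C

A rotation by 30 degrees sends (x, y) to (sqrt(3)x/2 - y/2, x/2 + sqrt(3)y/2).
Substitute the transformed coordinates into each option and compare with the original:
(A) xy  ->  (sqrt(3)x/2 - y/2)(x/2 + sqrt(3)y/2) = sqrt(3)x^2/4 + xy/2 - sqrt(3)y^2/4   [differs from xy: not invariant]
(B) x^2 - y^2  ->  (sqrt(3)x/2 - y/2)^2 - (x/2 + sqrt(3)y/2)^2 = x^2/2 - sqrt(3)xy - y^2/2   [differs from x^2 - y^2: not invariant]
(C) x^2 + y^2  ->  (sqrt(3)x/2 - y/2)^2 + (x/2 + sqrt(3)y/2)^2 = x^2 + y^2   [equals x^2 + y^2: invariant]
(D) 2x + y  ->  2(sqrt(3)x/2 - y/2) + (x/2 + sqrt(3)y/2) = x/2 + sqrt(3)x - y + sqrt(3)y/2   [differs from 2x + y: not invariant]

Only option (C), x^2 + y^2, is unchanged by the transformation.
Geometrically, x^2 + y^2 is the squared distance from the origin, which every rotation about the origin preserves.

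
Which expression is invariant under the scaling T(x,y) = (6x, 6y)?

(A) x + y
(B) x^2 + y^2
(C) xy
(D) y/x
D

Under the uniform scaling T(x,y) = (6x, 6y):
Substitute the transformed coordinates into each option and compare with the original:
(A) x + y  ->  (6x) + (6y) = 6x + 6y   [differs from x + y: not invariant]
(B) x^2 + y^2  ->  (6x)^2 + (6y)^2 = 36x^2 + 36y^2   [differs from x^2 + y^2: not invariant]
(C) xy  ->  (6x)(6y) = 36xy   [differs from xy: not invariant]
(D) y/x  ->  (6y)/(6x) = y/x   [equals y/x: invariant]

Only option (D), y/x, is unchanged by the transformation.
The common factor 6 cancels in a ratio of coordinates, while sums, products and sums of squares pick up factors of 6 or 36.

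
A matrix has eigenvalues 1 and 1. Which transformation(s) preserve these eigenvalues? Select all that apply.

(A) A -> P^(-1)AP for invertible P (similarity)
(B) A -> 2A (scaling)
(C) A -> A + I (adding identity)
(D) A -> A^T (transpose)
A and D

Eigenvalues are preserved by:
1. Similarity transformations: A -> P^(-1)AP (same characteristic polynomial)
2. Transpose: A^T has the same eigenvalues as A

Eigenvalues are NOT preserved by:
- Adding identity: eigenvalues become 1+1, 1+1
- Scaling: eigenvalues become 2, 2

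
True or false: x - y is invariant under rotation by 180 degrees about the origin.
False

Applying rotation by 180 degrees: x' = x*cos(180 degrees) - y*sin(180 degrees) = -x, y' = x*sin(180 degrees) + y*cos(180 degrees) = -y

Substituting into x - y:
(-x) - (-y)
= -x + y

This differs from the original expression x - y, so it is NOT invariant.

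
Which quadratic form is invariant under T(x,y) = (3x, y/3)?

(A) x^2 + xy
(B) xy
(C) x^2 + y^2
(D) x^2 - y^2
B

T multiplies x by 3 and divides y by 3.
Substitute the transformed coordinates into each option and compare with the original:
(A) x^2 + xy  ->  (3x)^2 + (3x)(y/3) = 9x^2 + xy   [differs from x^2 + xy: not invariant]
(B) xy  ->  (3x)(y/3) = xy   [equals xy: invariant]
(C) x^2 + y^2  ->  (3x)^2 + (y/3)^2 = 9x^2 + y^2/9   [differs from x^2 + y^2: not invariant]
(D) x^2 - y^2  ->  (3x)^2 - (y/3)^2 = 9x^2 - y^2/9   [differs from x^2 - y^2: not invariant]

Only option (B), xy, is unchanged by the transformation.
The factors 3 and 1/3 cancel only in the pure product xy.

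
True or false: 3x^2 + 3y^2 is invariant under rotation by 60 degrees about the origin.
True

Applying rotation by 60 degrees: x' = x*cos(60 degrees) - y*sin(60 degrees) = x/2 - sqrt(3)y/2, y' = x*sin(60 degrees) + y*cos(60 degrees) = sqrt(3)x/2 + y/2

Substituting into 3x^2 + 3y^2:
3(x/2 - sqrt(3)y/2)^2 + 3(sqrt(3)x/2 + y/2)^2
= 3x^2 + 3y^2

This equals the original expression 3x^2 + 3y^2, so it IS invariant.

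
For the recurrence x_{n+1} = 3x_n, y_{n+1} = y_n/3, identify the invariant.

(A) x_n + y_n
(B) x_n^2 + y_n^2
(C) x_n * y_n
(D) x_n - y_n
C

For the recurrence x_{n+1} = 3x_n, y_{n+1} = y_n/3:

x_{n+1} * y_{n+1} = (3x_n) * (y_n/3) = x_n * y_n
The product is conserved.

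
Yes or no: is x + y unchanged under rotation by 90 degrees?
No

Applying rotation by 90 degrees: x' = x*cos(90 degrees) - y*sin(90 degrees) = -y, y' = x*sin(90 degrees) + y*cos(90 degrees) = x

Substituting into x + y:
(-y) + (x)
= x - y

This differs from the original expression x + y, so it is NOT invariant.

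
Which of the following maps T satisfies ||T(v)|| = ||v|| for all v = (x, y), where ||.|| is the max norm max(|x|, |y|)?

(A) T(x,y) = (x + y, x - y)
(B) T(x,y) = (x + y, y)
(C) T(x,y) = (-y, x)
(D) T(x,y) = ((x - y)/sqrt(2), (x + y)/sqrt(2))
C

A transformation preserves a norm if ||T(v)|| = ||v|| for every v; a single vector where the norm changes rules an option out.

(A) T(x,y) = (x + y, x - y): v = (1, 1) has norm max(|1|, |1|) = 1, but T(v) = (2, 0) has norm 2 -- not preserved.
(B) T(x,y) = (x + y, y): v = (1, 1) has norm max(|1|, |1|) = 1, but T(v) = (2, 1) has norm 2 -- not preserved.
(C) T(x,y) = (-y, x): preserves the norm -- it only permutes the coordinates and/or flips signs, which leaves max(|x|, |y|) unchanged.
(D) T(x,y) = ((x - y)/sqrt(2), (x + y)/sqrt(2)): v = (1, 0) has norm max(|1|, |0|) = 1, but T(v) = (sqrt(2)/2, sqrt(2)/2) has norm sqrt(2)/2 -- not preserved.

Therefore the answer is (C).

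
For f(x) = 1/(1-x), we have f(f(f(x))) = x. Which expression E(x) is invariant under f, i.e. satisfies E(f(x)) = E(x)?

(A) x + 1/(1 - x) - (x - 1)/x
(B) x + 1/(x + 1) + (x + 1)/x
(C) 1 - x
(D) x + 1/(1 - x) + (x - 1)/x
D

Replace x by f(x) = 1/(1 - x) in each option and simplify. As a quick numerical cross-check, also compare E(3) with E(f(3)) = E(-1/2).

(A) x + 1/(1 - x) - (x - 1)/x  ->  (1/(1 - x)) + 1/(1 - (1/(1 - x))) - ((1/(1 - x)) - 1)/(1/(1 - x)) = (x^2(1 - x) - x + (x - 1)^2)/(x(x - 1)); check: E(3) = 11/6 but E(-1/2) = -17/6.   [not invariant]
(B) x + 1/(x + 1) + (x + 1)/x  ->  (1/(1 - x)) + 1/((1/(1 - x)) + 1) + ((1/(1 - x)) + 1)/(1/(1 - x)) = (-x^3 + 6x^2 - 11x + 7)/(x^2 - 3x + 2); check: E(3) = 55/12 but E(-1/2) = 1/2.   [not invariant]
(C) 1 - x  ->  1 - (1/(1 - x)) = x/(x - 1); check: E(3) = -2 but E(-1/2) = 3/2.   [not invariant]
(D) x + 1/(1 - x) + (x - 1)/x  ->  (1/(1 - x)) + 1/(1 - (1/(1 - x))) + ((1/(1 - x)) - 1)/(1/(1 - x)), which simplifies back to x + 1/(1 - x) + (x - 1)/x; check: E(3) = 19/6, E(-1/2) = 19/6.   [invariant]

Only (D) is unchanged. Indeed f(f(x)) = 1/(1 - 1/(1-x)) = (1-x)/(-x) = (x-1)/x, so E(x) = x + f(x) + f(f(x)) is the sum over the whole 3-cycle; applying f just permutes the three terms cyclically (x -> f(x) -> f(f(x)) -> x), leaving the sum unchanged.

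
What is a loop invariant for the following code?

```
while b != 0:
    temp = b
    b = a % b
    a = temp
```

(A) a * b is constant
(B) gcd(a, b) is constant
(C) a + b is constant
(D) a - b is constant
B

A loop invariant must hold before the first iteration and be re-established by every execution of the body.

(B) gcd(a, b) is constant: One iteration replaces (a, b) by (b, a mod b). Since a mod b = a - q*b for an integer q, any common divisor of a and b divides b and a mod b, and conversely; hence gcd(b, a mod b) = gcd(a, b). For instance (17, 4) -> (4, 1) keeps gcd = 1. At exit b = 0 and a = gcd of the original inputs.

The other options fail:
(A) a * b is constant: e.g. (a, b) = (17, 4) -> (4, 1): the product goes from 68 to 4.
(C) a + b is constant: e.g. (a, b) = (17, 4) -> (4, 1): the sum goes from 21 to 5.
(D) a - b is constant: e.g. (a, b) = (17, 4) -> (4, 1): the difference goes from 13 to 3.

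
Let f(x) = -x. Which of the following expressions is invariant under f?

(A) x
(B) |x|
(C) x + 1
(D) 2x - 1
B

For f(x) = -x:
Applying f replaces x by -x. Since |-x| = |x|, the absolute value is unchanged by f, whereas x -> -x, 2x - 1 -> -2x - 1 and x + 1 -> -x + 1 all change.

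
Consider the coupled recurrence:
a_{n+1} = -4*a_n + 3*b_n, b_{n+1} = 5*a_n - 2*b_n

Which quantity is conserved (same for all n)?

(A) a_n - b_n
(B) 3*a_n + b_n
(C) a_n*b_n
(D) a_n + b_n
D

Replace a_n by a_{n+1} = -4*a_n + 3*b_n and b_n by b_{n+1} = 5*a_n - 2*b_n in each option and simplify:
(A) a_n - b_n  ->  (-4*a_n + 3*b_n) - (5*a_n - 2*b_n) = -9*a_n + 5*b_n   [not conserved]
(B) 3*a_n + b_n  ->  3*(-4*a_n + 3*b_n) + (5*a_n - 2*b_n) = -7*a_n + 7*b_n   [not conserved]
(C) a_n*b_n  ->  (-4*a_n + 3*b_n)*(5*a_n - 2*b_n) = -20*a_n^2 + 23*a_n*b_n - 6*b_n^2   [not conserved]
(D) a_n + b_n  ->  (-4*a_n + 3*b_n) + (5*a_n - 2*b_n) = a_n + b_n   [conserved]

Only (D) a_n + b_n returns to itself after one step, so it is the conserved quantity.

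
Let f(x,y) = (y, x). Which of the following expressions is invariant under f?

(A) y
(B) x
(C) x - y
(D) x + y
D

For f(x,y) = (y, x):
After applying f: x' = y, y' = x. So x' + y' = y + x = x + y.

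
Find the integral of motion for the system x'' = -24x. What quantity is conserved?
E = (x')^2 + 24x^2

Multiply the equation by x':
x' * x'' = -24x * x'
The left side is d/dt[(x')^2/2] and the right side is d/dt[-24x^2/2], so
d/dt[(x')^2/2 + 24x^2/2] = 0, i.e. (x')^2/2 + 24x^2/2 = constant.
Multiplying by 2, the integral of motion is E = (x')^2 + 24x^2.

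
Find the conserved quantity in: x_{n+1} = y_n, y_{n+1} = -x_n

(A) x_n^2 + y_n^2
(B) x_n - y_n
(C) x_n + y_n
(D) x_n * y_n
A

For the recurrence x_{n+1} = y_n, y_{n+1} = -x_n:

x_{n+1}^2 + y_{n+1}^2 = y_n^2 + (-x_n)^2 = x_n^2 + y_n^2
The sum of squares is conserved (like energy in a harmonic oscillator).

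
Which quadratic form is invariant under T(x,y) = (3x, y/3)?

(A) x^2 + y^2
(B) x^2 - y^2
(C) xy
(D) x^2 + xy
C

T multiplies x by 3 and divides y by 3.
Substitute the transformed coordinates into each option and compare with the original:
(A) x^2 + y^2  ->  (3x)^2 + (y/3)^2 = 9x^2 + y^2/9   [differs from x^2 + y^2: not invariant]
(B) x^2 - y^2  ->  (3x)^2 - (y/3)^2 = 9x^2 - y^2/9   [differs from x^2 - y^2: not invariant]
(C) xy  ->  (3x)(y/3) = xy   [equals xy: invariant]
(D) x^2 + xy  ->  (3x)^2 + (3x)(y/3) = 9x^2 + xy   [differs from x^2 + xy: not invariant]

Only option (C), xy, is unchanged by the transformation.
The factors 3 and 1/3 cancel only in the pure product xy.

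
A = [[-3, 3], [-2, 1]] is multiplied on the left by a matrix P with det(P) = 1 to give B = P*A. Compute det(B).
3

By the multiplicative property of determinants, det(B) = det(P*A) = det(P) * det(A) = det(A),
so the determinant is invariant under multiplication by any determinant-1 matrix; we just need det(A).

det(A) = (-3)(1) - (3)(-2) = -3 - (-6) = 3

Therefore det(B) = 1 * 3 = 3.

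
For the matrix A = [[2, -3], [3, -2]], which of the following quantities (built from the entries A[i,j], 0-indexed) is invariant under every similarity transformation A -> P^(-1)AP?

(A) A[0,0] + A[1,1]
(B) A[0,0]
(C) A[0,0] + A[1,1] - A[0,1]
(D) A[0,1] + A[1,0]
A

A[0,0] + A[1,1] is the trace of A. By the cyclic property of the trace, tr(P^(-1)AP) = tr(APP^(-1)) = tr(A), so it is the same for every matrix similar to A.

The other combinations are not similarity invariants. For example, take P = [[1, -1], [0, 1]] (det P = 1), so P^(-1) = [[1, 1], [0, 1]] and
B = P^(-1)AP = [[5, -10], [3, -5]].
Evaluating each option on A and on B:
(A) A[0,0] + A[1,1]: 0 for A, 0 for B -> unchanged
(B) A[0,0]: 2 for A, 5 for B -> changes
(C) A[0,0] + A[1,1] - A[0,1]: 3 for A, 10 for B -> changes
(D) A[0,1] + A[1,0]: 0 for A, -7 for B -> changes

Only (A) A[0,0] + A[1,1] = 0 survives (and it does so for every P, not just this one), so it is the invariant.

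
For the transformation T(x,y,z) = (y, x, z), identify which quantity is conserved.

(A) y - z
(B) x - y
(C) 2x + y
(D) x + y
D

Apply T(x,y,z) = (y, x, z) to each option, i.e. replace (x, y, z) by the transformed coordinates.
Substitute the transformed coordinates into each option and compare with the original:
(A) y - z  ->  (x) - (z) = x - z   [differs from y - z: not invariant]
(B) x - y  ->  (y) - (x) = -x + y   [differs from x - y: not invariant]
(C) 2x + y  ->  2(y) + (x) = x + 2y   [differs from 2x + y: not invariant]
(D) x + y  ->  (y) + (x) = x + y   [equals x + y: invariant]

Only option (D), x + y, is unchanged by the transformation.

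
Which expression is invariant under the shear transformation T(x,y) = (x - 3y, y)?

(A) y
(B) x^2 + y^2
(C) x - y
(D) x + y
A

Under the shear T(x,y) = (x - 3y, y):
Substitute the transformed coordinates into each option and compare with the original:
(A) y  ->  (y) = y   [equals y: invariant]
(B) x^2 + y^2  ->  (x - 3y)^2 + (y)^2 = x^2 - 6xy + 10y^2   [differs from x^2 + y^2: not invariant]
(C) x - y  ->  (x - 3y) - (y) = x - 4y   [differs from x - y: not invariant]
(D) x + y  ->  (x - 3y) + (y) = x - 2y   [differs from x + y: not invariant]

Only option (A), y, is unchanged by the transformation.
A horizontal shear moves points parallel to the x-axis, so the y-coordinate (and any function of y alone) is unchanged.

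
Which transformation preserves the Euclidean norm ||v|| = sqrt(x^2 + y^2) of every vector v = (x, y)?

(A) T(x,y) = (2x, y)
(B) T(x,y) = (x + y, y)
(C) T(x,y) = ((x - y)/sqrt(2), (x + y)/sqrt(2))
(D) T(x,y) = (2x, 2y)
C

A transformation preserves a norm if ||T(v)|| = ||v|| for every v; a single vector where the norm changes rules an option out.

(A) T(x,y) = (2x, y): v = (1, 0) has norm sqrt((1)^2 + (0)^2) = 1, but T(v) = (2, 0) has norm 2 -- not preserved.
(B) T(x,y) = (x + y, y): v = (0, 1) has norm sqrt((0)^2 + (1)^2) = 1, but T(v) = (1, 1) has norm sqrt(2) -- not preserved.
(C) T(x,y) = ((x - y)/sqrt(2), (x + y)/sqrt(2)): preserves the norm -- it is an orthogonal map (a rotation/reflection), and (sqrt(2)(x - y)/2)^2 + (sqrt(2)(x + y)/2)^2 simplifies to x^2 + y^2.
(D) T(x,y) = (2x, 2y): v = (1, 0) has norm sqrt((1)^2 + (0)^2) = 1, but T(v) = (2, 0) has norm 2 -- not preserved.

Therefore the answer is (C).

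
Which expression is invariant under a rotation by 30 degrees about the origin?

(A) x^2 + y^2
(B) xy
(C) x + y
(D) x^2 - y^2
A

A rotation by 30 degrees sends (x, y) to (sqrt(3)x/2 - y/2, x/2 + sqrt(3)y/2).
Substitute the transformed coordinates into each option and compare with the original:
(A) x^2 + y^2  ->  (sqrt(3)x/2 - y/2)^2 + (x/2 + sqrt(3)y/2)^2 = x^2 + y^2   [equals x^2 + y^2: invariant]
(B) xy  ->  (sqrt(3)x/2 - y/2)(x/2 + sqrt(3)y/2) = sqrt(3)x^2/4 + xy/2 - sqrt(3)y^2/4   [differs from xy: not invariant]
(C) x + y  ->  (sqrt(3)x/2 - y/2) + (x/2 + sqrt(3)y/2) = x/2 + sqrt(3)x/2 - y/2 + sqrt(3)y/2   [differs from x + y: not invariant]
(D) x^2 - y^2  ->  (sqrt(3)x/2 - y/2)^2 - (x/2 + sqrt(3)y/2)^2 = x^2/2 - sqrt(3)xy - y^2/2   [differs from x^2 - y^2: not invariant]

Only option (A), x^2 + y^2, is unchanged by the transformation.
Geometrically, x^2 + y^2 is the squared distance from the origin, which every rotation about the origin preserves.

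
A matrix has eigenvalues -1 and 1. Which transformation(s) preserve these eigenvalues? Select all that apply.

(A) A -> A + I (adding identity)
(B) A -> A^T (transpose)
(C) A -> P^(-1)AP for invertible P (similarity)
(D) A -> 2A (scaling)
B and C

Eigenvalues are preserved by:
1. Similarity transformations: A -> P^(-1)AP (same characteristic polynomial)
2. Transpose: A^T has the same eigenvalues as A

Eigenvalues are NOT preserved by:
- Adding identity: eigenvalues become -1+1, 1+1
- Scaling: eigenvalues become -2, 2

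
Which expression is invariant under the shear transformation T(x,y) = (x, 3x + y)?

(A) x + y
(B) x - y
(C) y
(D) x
D

Under the shear T(x,y) = (x, 3x + y):
Substitute the transformed coordinates into each option and compare with the original:
(A) x + y  ->  (x) + (3x + y) = 4x + y   [differs from x + y: not invariant]
(B) x - y  ->  (x) - (3x + y) = -2x - y   [differs from x - y: not invariant]
(C) y  ->  (3x + y) = 3x + y   [differs from y: not invariant]
(D) x  ->  (x) = x   [equals x: invariant]

Only option (D), x, is unchanged by the transformation.
A vertical shear moves points parallel to the y-axis, so the x-coordinate (and any function of x alone) is unchanged.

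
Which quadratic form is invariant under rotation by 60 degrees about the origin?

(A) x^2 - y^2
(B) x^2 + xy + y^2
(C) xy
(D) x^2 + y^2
D

Rotation by 60 degrees sends (x, y) to (x/2 - sqrt(3)y/2, sqrt(3)x/2 + y/2).
Substitute the transformed coordinates into each option and compare with the original:
(A) x^2 - y^2  ->  (x/2 - sqrt(3)y/2)^2 - (sqrt(3)x/2 + y/2)^2 = -x^2/2 - sqrt(3)xy + y^2/2   [differs from x^2 - y^2: not invariant]
(B) x^2 + xy + y^2  ->  (x/2 - sqrt(3)y/2)^2 + (x/2 - sqrt(3)y/2)(sqrt(3)x/2 + y/2) + (sqrt(3)x/2 + y/2)^2 = sqrt(3)x^2/4 + x^2 - xy/2 - sqrt(3)y^2/4 + y^2   [differs from x^2 + xy + y^2: not invariant]
(C) xy  ->  (x/2 - sqrt(3)y/2)(sqrt(3)x/2 + y/2) = sqrt(3)x^2/4 - xy/2 - sqrt(3)y^2/4   [differs from xy: not invariant]
(D) x^2 + y^2  ->  (x/2 - sqrt(3)y/2)^2 + (sqrt(3)x/2 + y/2)^2 = x^2 + y^2   [equals x^2 + y^2: invariant]

Only option (D), x^2 + y^2, is unchanged by the transformation.
x^2 + y^2 is the squared distance from the origin, which rotations preserve.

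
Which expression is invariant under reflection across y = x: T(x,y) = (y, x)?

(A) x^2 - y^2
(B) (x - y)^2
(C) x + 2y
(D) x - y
B

The map is reflection across y = x: T(x,y) = (y, x).
Substitute the transformed coordinates into each option and compare with the original:
(A) x^2 - y^2  ->  (y)^2 - (x)^2 = -x^2 + y^2   [differs from x^2 - y^2: not invariant]
(B) (x - y)^2  ->  ((y) - (x))^2 = x^2 - 2xy + y^2   [equals (x - y)^2: invariant]
(C) x + 2y  ->  (y) + 2(x) = 2x + y   [differs from x + 2y: not invariant]
(D) x - y  ->  (y) - (x) = -x + y   [differs from x - y: not invariant]

Only option (B), (x - y)^2, is unchanged by the transformation.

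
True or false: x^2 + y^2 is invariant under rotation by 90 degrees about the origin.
True

Applying rotation by 90 degrees: x' = x*cos(90 degrees) - y*sin(90 degrees) = -y, y' = x*sin(90 degrees) + y*cos(90 degrees) = x

Substituting into x^2 + y^2:
(-y)^2 + (x)^2
= x^2 + y^2

This equals the original expression x^2 + y^2, so it IS invariant.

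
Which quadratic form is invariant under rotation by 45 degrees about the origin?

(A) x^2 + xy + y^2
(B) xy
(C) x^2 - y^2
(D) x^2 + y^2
D

Rotation by 45 degrees sends (x, y) to (sqrt(2)x/2 - sqrt(2)y/2, sqrt(2)x/2 + sqrt(2)y/2).
Substitute the transformed coordinates into each option and compare with the original:
(A) x^2 + xy + y^2  ->  (sqrt(2)x/2 - sqrt(2)y/2)^2 + (sqrt(2)x/2 - sqrt(2)y/2)(sqrt(2)x/2 + sqrt(2)y/2) + (sqrt(2)x/2 + sqrt(2)y/2)^2 = 3x^2/2 + y^2/2   [differs from x^2 + xy + y^2: not invariant]
(B) xy  ->  (sqrt(2)x/2 - sqrt(2)y/2)(sqrt(2)x/2 + sqrt(2)y/2) = x^2/2 - y^2/2   [differs from xy: not invariant]
(C) x^2 - y^2  ->  (sqrt(2)x/2 - sqrt(2)y/2)^2 - (sqrt(2)x/2 + sqrt(2)y/2)^2 = -2xy   [differs from x^2 - y^2: not invariant]
(D) x^2 + y^2  ->  (sqrt(2)x/2 - sqrt(2)y/2)^2 + (sqrt(2)x/2 + sqrt(2)y/2)^2 = x^2 + y^2   [equals x^2 + y^2: invariant]

Only option (D), x^2 + y^2, is unchanged by the transformation.
x^2 + y^2 is the squared distance from the origin, which rotations preserve.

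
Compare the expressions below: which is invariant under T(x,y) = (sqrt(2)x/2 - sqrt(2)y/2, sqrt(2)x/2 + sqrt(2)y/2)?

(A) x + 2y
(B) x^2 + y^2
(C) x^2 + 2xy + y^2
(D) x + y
B

An expression E(x,y) is invariant under T if E(T(x,y)) = E(x,y). Here T(x,y) = (sqrt(2)x/2 - sqrt(2)y/2, sqrt(2)x/2 + sqrt(2)y/2).
Substitute the transformed coordinates into each option and compare with the original:
(A) x + 2y  ->  (sqrt(2)x/2 - sqrt(2)y/2) + 2(sqrt(2)x/2 + sqrt(2)y/2) = 3sqrt(2)x/2 + sqrt(2)y/2   [differs from x + 2y: not invariant]
(B) x^2 + y^2  ->  (sqrt(2)x/2 - sqrt(2)y/2)^2 + (sqrt(2)x/2 + sqrt(2)y/2)^2 = x^2 + y^2   [equals x^2 + y^2: invariant]
(C) x^2 + 2xy + y^2  ->  (sqrt(2)x/2 - sqrt(2)y/2)^2 + 2(sqrt(2)x/2 - sqrt(2)y/2)(sqrt(2)x/2 + sqrt(2)y/2) + (sqrt(2)x/2 + sqrt(2)y/2)^2 = 2x^2   [differs from x^2 + 2xy + y^2: not invariant]
(D) x + y  ->  (sqrt(2)x/2 - sqrt(2)y/2) + (sqrt(2)x/2 + sqrt(2)y/2) = sqrt(2)x   [differs from x + y: not invariant]

Only option (B), x^2 + y^2, is unchanged by the transformation.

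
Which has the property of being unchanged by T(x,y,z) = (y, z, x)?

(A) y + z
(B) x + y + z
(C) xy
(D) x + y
B

Apply T(x,y,z) = (y, z, x) to each option, i.e. replace (x, y, z) by the transformed coordinates.
Substitute the transformed coordinates into each option and compare with the original:
(A) y + z  ->  (z) + (x) = x + z   [differs from y + z: not invariant]
(B) x + y + z  ->  (y) + (z) + (x) = x + y + z   [equals x + y + z: invariant]
(C) xy  ->  (y)(z) = yz   [differs from xy: not invariant]
(D) x + y  ->  (y) + (z) = y + z   [differs from x + y: not invariant]

Only option (B), x + y + z, is unchanged by the transformation.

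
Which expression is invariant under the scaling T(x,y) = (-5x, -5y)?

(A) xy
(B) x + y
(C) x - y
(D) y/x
D

Under the uniform scaling T(x,y) = (-5x, -5y):
Substitute the transformed coordinates into each option and compare with the original:
(A) xy  ->  (-5x)(-5y) = 25xy   [differs from xy: not invariant]
(B) x + y  ->  (-5x) + (-5y) = -5x - 5y   [differs from x + y: not invariant]
(C) x - y  ->  (-5x) - (-5y) = -5x + 5y   [differs from x - y: not invariant]
(D) y/x  ->  (-5y)/(-5x) = y/x   [equals y/x: invariant]

Only option (D), y/x, is unchanged by the transformation.
The common factor -5 cancels in a ratio of coordinates, while sums, products and sums of squares pick up factors of -5 or 25.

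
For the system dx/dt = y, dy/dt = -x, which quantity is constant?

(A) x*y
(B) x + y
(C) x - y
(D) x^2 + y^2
D

A first integral I satisfies dI/dt = 0 along every solution. Differentiate each option and use the equation of motion:
(A) d/dt[x*y] = (dx/dt)y + x(dy/dt) = y^2 - x^2, not identically 0
(B) d/dt[x + y] = y + (-x) = y - x, not identically 0
(C) d/dt[x - y] = y - (-x) = x + y, not identically 0
(D) d/dt[x^2 + y^2] = 2x*dx/dt + 2y*dy/dt = 2x*y + 2y*(-x) = 0

Only (D) has zero time-derivative. So x^2 + y^2 (the squared radius; trajectories are circles) is the conserved quantity.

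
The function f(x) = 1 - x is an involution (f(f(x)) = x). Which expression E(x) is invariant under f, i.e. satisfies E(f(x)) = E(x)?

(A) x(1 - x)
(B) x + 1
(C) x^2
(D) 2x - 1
A

Replace x by f(x) = 1 - x in each option and simplify. As a quick numerical cross-check, also compare E(3) with E(f(3)) = E(-2).

(A) x(1 - x)  ->  (1 - x)(1 - (1 - x)), which simplifies back to x(1 - x); check: E(3) = -6, E(-2) = -6.   [invariant]
(B) x + 1  ->  (1 - x) + 1 = 2 - x; check: E(3) = 4 but E(-2) = -1.   [not invariant]
(C) x^2  ->  (1 - x)^2 = (x - 1)^2; check: E(3) = 9 but E(-2) = 4.   [not invariant]
(D) 2x - 1  ->  2(1 - x) - 1 = 1 - 2x; check: E(3) = 5 but E(-2) = -5.   [not invariant]

Only (A) is unchanged. E is symmetric under swapping x with f(x) = 1 - x, which is exactly what an involution does.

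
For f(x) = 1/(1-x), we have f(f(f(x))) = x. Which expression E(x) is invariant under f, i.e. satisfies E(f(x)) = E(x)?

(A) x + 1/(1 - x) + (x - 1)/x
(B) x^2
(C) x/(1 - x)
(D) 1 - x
A

Replace x by f(x) = 1/(1 - x) in each option and simplify. As a quick numerical cross-check, also compare E(3) with E(f(3)) = E(-1/2).

(A) x + 1/(1 - x) + (x - 1)/x  ->  (1/(1 - x)) + 1/(1 - (1/(1 - x))) + ((1/(1 - x)) - 1)/(1/(1 - x)), which simplifies back to x + 1/(1 - x) + (x - 1)/x; check: E(3) = 19/6, E(-1/2) = 19/6.   [invariant]
(B) x^2  ->  (1/(1 - x))^2 = (x - 1)^(-2); check: E(3) = 9 but E(-1/2) = 1/4.   [not invariant]
(C) x/(1 - x)  ->  (1/(1 - x))/(1 - (1/(1 - x))) = -1/x; check: E(3) = -3/2 but E(-1/2) = -1/3.   [not invariant]
(D) 1 - x  ->  1 - (1/(1 - x)) = x/(x - 1); check: E(3) = -2 but E(-1/2) = 3/2.   [not invariant]

Only (A) is unchanged. Indeed f(f(x)) = 1/(1 - 1/(1-x)) = (1-x)/(-x) = (x-1)/x, so E(x) = x + f(x) + f(f(x)) is the sum over the whole 3-cycle; applying f just permutes the three terms cyclically (x -> f(x) -> f(f(x)) -> x), leaving the sum unchanged.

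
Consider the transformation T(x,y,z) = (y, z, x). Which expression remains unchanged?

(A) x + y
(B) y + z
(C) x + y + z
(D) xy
C

Apply T(x,y,z) = (y, z, x) to each option, i.e. replace (x, y, z) by the transformed coordinates.
Substitute the transformed coordinates into each option and compare with the original:
(A) x + y  ->  (y) + (z) = y + z   [differs from x + y: not invariant]
(B) y + z  ->  (z) + (x) = x + z   [differs from y + z: not invariant]
(C) x + y + z  ->  (y) + (z) + (x) = x + y + z   [equals x + y + z: invariant]
(D) xy  ->  (y)(z) = yz   [differs from xy: not invariant]

Only option (C), x + y + z, is unchanged by the transformation.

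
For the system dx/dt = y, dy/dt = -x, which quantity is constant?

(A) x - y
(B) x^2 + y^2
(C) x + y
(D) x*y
B

A first integral I satisfies dI/dt = 0 along every solution. Differentiate each option and use the equation of motion:
(A) d/dt[x - y] = y - (-x) = x + y, not identically 0
(B) d/dt[x^2 + y^2] = 2x*dx/dt + 2y*dy/dt = 2x*y + 2y*(-x) = 0
(C) d/dt[x + y] = y + (-x) = y - x, not identically 0
(D) d/dt[x*y] = (dx/dt)y + x(dy/dt) = y^2 - x^2, not identically 0

Only (B) has zero time-derivative. So x^2 + y^2 (the squared radius; trajectories are circles) is the conserved quantity.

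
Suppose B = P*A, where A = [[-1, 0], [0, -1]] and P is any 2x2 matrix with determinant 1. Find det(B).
1

By the multiplicative property of determinants, det(B) = det(P*A) = det(P) * det(A) = det(A),
so the determinant is invariant under multiplication by any determinant-1 matrix; we just need det(A).

det(A) = (-1)(-1) - (0)(0) = 1 - 0 = 1

Therefore det(B) = 1 * 1 = 1.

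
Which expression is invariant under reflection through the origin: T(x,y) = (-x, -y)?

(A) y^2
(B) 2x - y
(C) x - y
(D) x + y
A

The map is reflection through the origin: T(x,y) = (-x, -y).
Substitute the transformed coordinates into each option and compare with the original:
(A) y^2  ->  (-y)^2 = y^2   [equals y^2: invariant]
(B) 2x - y  ->  2(-x) - (-y) = -2x + y   [differs from 2x - y: not invariant]
(C) x - y  ->  (-x) - (-y) = -x + y   [differs from x - y: not invariant]
(D) x + y  ->  (-x) + (-y) = -x - y   [differs from x + y: not invariant]

Only option (A), y^2, is unchanged by the transformation.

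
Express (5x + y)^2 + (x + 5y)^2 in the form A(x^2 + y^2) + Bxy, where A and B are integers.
26(x^2 + y^2) + 20xy

Expanding: (5x + y)^2 = 25x^2 + 10xy + y^2
(x + 5y)^2 = x^2 + 10xy + 25y^2
Sum = (25+1)(x^2+y^2) + 20xy = 26(x^2 + y^2) + 20xy
This is symmetric in x and y.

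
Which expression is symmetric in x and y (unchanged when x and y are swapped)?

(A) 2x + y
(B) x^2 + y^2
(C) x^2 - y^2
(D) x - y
B

A symmetric expression is unchanged when the variables are permuted; here the transformation to test is the swap (x, y) -> (y, x).
Substitute the transformed coordinates into each option and compare with the original:
(A) 2x + y  ->  2(y) + (x) = x + 2y   [differs from 2x + y: not invariant]
(B) x^2 + y^2  ->  (y)^2 + (x)^2 = x^2 + y^2   [equals x^2 + y^2: invariant]
(C) x^2 - y^2  ->  (y)^2 - (x)^2 = -x^2 + y^2   [differs from x^2 - y^2: not invariant]
(D) x - y  ->  (y) - (x) = -x + y   [differs from x - y: not invariant]

Only option (B), x^2 + y^2, is unchanged by the transformation.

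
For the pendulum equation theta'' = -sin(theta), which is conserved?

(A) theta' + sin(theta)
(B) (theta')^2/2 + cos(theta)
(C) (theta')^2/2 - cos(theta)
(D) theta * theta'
C

A first integral I satisfies dI/dt = 0 along every solution. Differentiate each option and use the equation of motion:
(A) d/dt[theta' + sin(theta)] = theta'' + cos(theta) theta' = -sin(theta) + theta' cos(theta), not identically 0
(B) d/dt[(theta')^2/2 + cos(theta)] = theta' theta'' - sin(theta) theta' = -2 theta' sin(theta), not identically 0
(C) d/dt[(theta')^2/2 - cos(theta)] = theta' theta'' + sin(theta) theta' = theta'(-sin(theta)) + theta' sin(theta) = 0
(D) d/dt[theta * theta'] = (theta')^2 + theta theta'' = (theta')^2 - theta sin(theta), not identically 0

Only (C) has zero time-derivative. This is the total energy: kinetic (theta')^2/2 plus potential -cos(theta).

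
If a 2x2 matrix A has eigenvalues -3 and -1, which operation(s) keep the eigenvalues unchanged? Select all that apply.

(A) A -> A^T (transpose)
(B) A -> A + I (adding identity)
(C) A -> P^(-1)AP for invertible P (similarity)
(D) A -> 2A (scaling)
A and C

Eigenvalues are preserved by:
1. Similarity transformations: A -> P^(-1)AP (same characteristic polynomial)
2. Transpose: A^T has the same eigenvalues as A

Eigenvalues are NOT preserved by:
- Adding identity: eigenvalues become -3+1, -1+1
- Scaling: eigenvalues become -6, -2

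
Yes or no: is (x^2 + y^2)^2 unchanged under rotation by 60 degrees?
Yes

Applying rotation by 60 degrees: x' = x*cos(60 degrees) - y*sin(60 degrees) = x/2 - sqrt(3)y/2, y' = x*sin(60 degrees) + y*cos(60 degrees) = sqrt(3)x/2 + y/2

Substituting into (x^2 + y^2)^2:
((x/2 - sqrt(3)y/2)^2 + (sqrt(3)x/2 + y/2)^2)^2
= x^4 + 2x^2y^2 + y^4 = (x^2 + y^2)^2

This equals the original expression (x^2 + y^2)^2, so it IS invariant.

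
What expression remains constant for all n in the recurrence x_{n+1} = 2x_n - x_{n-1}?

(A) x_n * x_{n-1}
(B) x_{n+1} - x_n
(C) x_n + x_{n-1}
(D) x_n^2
B

For the recurrence x_{n+1} = 2x_n - x_{n-1}:

If x_{n+1} = 2x_n - x_{n-1}, then:
x_{n+1} - x_n = x_n - x_{n-1}
The first difference is constant throughout the sequence.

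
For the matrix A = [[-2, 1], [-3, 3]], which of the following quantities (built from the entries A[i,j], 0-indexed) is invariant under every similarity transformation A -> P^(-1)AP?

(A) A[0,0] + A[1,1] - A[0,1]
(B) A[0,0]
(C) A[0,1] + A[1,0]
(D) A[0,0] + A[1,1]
D

A[0,0] + A[1,1] is the trace of A. By the cyclic property of the trace, tr(P^(-1)AP) = tr(APP^(-1)) = tr(A), so it is the same for every matrix similar to A.

The other combinations are not similarity invariants. For example, take P = [[2, 1], [1, 1]] (det P = 1), so P^(-1) = [[1, -1], [-1, 2]] and
B = P^(-1)AP = [[0, -1], [-3, 1]].
Evaluating each option on A and on B:
(A) A[0,0] + A[1,1] - A[0,1]: 0 for A, 2 for B -> changes
(B) A[0,0]: -2 for A, 0 for B -> changes
(C) A[0,1] + A[1,0]: -2 for A, -4 for B -> changes
(D) A[0,0] + A[1,1]: 1 for A, 1 for B -> unchanged

Only (D) A[0,0] + A[1,1] = 1 survives (and it does so for every P, not just this one), so it is the invariant.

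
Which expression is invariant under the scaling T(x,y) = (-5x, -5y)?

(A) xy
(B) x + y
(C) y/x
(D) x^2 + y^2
C

Under the uniform scaling T(x,y) = (-5x, -5y):
Substitute the transformed coordinates into each option and compare with the original:
(A) xy  ->  (-5x)(-5y) = 25xy   [differs from xy: not invariant]
(B) x + y  ->  (-5x) + (-5y) = -5x - 5y   [differs from x + y: not invariant]
(C) y/x  ->  (-5y)/(-5x) = y/x   [equals y/x: invariant]
(D) x^2 + y^2  ->  (-5x)^2 + (-5y)^2 = 25x^2 + 25y^2   [differs from x^2 + y^2: not invariant]

Only option (C), y/x, is unchanged by the transformation.
The common factor -5 cancels in a ratio of coordinates, while sums, products and sums of squares pick up factors of -5 or 25.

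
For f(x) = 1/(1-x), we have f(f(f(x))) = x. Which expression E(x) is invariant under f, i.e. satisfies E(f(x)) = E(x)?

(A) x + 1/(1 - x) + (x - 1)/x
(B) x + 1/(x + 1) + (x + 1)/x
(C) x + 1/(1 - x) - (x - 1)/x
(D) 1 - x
A

Replace x by f(x) = 1/(1 - x) in each option and simplify. As a quick numerical cross-check, also compare E(4) with E(f(4)) = E(-1/3).

(A) x + 1/(1 - x) + (x - 1)/x  ->  (1/(1 - x)) + 1/(1 - (1/(1 - x))) + ((1/(1 - x)) - 1)/(1/(1 - x)), which simplifies back to x + 1/(1 - x) + (x - 1)/x; check: E(4) = 53/12, E(-1/3) = 53/12.   [invariant]
(B) x + 1/(x + 1) + (x + 1)/x  ->  (1/(1 - x)) + 1/((1/(1 - x)) + 1) + ((1/(1 - x)) + 1)/(1/(1 - x)) = (-x^3 + 6x^2 - 11x + 7)/(x^2 - 3x + 2); check: E(4) = 109/20 but E(-1/3) = -5/6.   [not invariant]
(C) x + 1/(1 - x) - (x - 1)/x  ->  (1/(1 - x)) + 1/(1 - (1/(1 - x))) - ((1/(1 - x)) - 1)/(1/(1 - x)) = (x^2(1 - x) - x + (x - 1)^2)/(x(x - 1)); check: E(4) = 35/12 but E(-1/3) = -43/12.   [not invariant]
(D) 1 - x  ->  1 - (1/(1 - x)) = x/(x - 1); check: E(4) = -3 but E(-1/3) = 4/3.   [not invariant]

Only (A) is unchanged. Indeed f(f(x)) = 1/(1 - 1/(1-x)) = (1-x)/(-x) = (x-1)/x, so E(x) = x + f(x) + f(f(x)) is the sum over the whole 3-cycle; applying f just permutes the three terms cyclically (x -> f(x) -> f(f(x)) -> x), leaving the sum unchanged.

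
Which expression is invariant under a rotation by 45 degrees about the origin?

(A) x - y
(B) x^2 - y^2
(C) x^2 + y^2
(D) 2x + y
C

A rotation by 45 degrees sends (x, y) to (sqrt(2)x/2 - sqrt(2)y/2, sqrt(2)x/2 + sqrt(2)y/2).
Substitute the transformed coordinates into each option and compare with the original:
(A) x - y  ->  (sqrt(2)x/2 - sqrt(2)y/2) - (sqrt(2)x/2 + sqrt(2)y/2) = -sqrt(2)y   [differs from x - y: not invariant]
(B) x^2 - y^2  ->  (sqrt(2)x/2 - sqrt(2)y/2)^2 - (sqrt(2)x/2 + sqrt(2)y/2)^2 = -2xy   [differs from x^2 - y^2: not invariant]
(C) x^2 + y^2  ->  (sqrt(2)x/2 - sqrt(2)y/2)^2 + (sqrt(2)x/2 + sqrt(2)y/2)^2 = x^2 + y^2   [equals x^2 + y^2: invariant]
(D) 2x + y  ->  2(sqrt(2)x/2 - sqrt(2)y/2) + (sqrt(2)x/2 + sqrt(2)y/2) = 3sqrt(2)x/2 - sqrt(2)y/2   [differs from 2x + y: not invariant]

Only option (C), x^2 + y^2, is unchanged by the transformation.
Geometrically, x^2 + y^2 is the squared distance from the origin, which every rotation about the origin preserves.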